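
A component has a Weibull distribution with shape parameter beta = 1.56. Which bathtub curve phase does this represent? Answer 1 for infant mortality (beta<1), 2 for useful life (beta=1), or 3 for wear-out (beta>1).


beta = 1.56
Compare beta to 1:
beta < 1 => infant mortality (phase 1)
beta = 1 => useful life (phase 2)
beta > 1 => wear-out (phase 3)
Since beta = 1.56, this is wear-out (increasing failure rate)
Phase = 3

3


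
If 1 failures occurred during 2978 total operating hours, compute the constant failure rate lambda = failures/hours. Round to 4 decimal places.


failures = 1
total_hours = 2978
lambda = 1 / 2978
lambda = 0.0003

0.0003


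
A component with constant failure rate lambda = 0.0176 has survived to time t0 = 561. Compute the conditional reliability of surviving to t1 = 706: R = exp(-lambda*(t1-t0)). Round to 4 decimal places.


lambda = 0.0176
t0 = 561, t1 = 706
t1 - t0 = 145
lambda * (t1-t0) = 0.0176 * 145 = 2.552
R = exp(-2.552)
R = 0.0779

0.0779


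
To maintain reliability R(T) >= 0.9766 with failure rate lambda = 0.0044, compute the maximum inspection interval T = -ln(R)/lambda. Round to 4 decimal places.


R_target = 0.9766
lambda = 0.0044
-ln(0.9766) = 0.0237
T = 0.0237 / 0.0044
T = 5.3814

5.3814


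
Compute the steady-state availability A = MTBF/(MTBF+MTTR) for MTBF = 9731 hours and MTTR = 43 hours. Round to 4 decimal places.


MTBF = 9731
MTTR = 43
MTBF + MTTR = 9774
A = 9731 / 9774
A = 0.9956

0.9956


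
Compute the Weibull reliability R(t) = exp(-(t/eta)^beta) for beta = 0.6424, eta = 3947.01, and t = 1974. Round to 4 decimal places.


beta = 0.6424, eta = 3947.01, t = 1974
t/eta = 1974 / 3947.01 = 0.5001
(t/eta)^beta = 0.5001^0.6424 = 0.6407
R(t) = exp(-0.6407)
R(t) = 0.5269

0.5269


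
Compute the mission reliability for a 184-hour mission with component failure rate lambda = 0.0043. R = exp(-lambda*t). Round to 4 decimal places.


lambda = 0.0043
mission_time = 184
lambda * t = 0.0043 * 184 = 0.7912
R = exp(-0.7912)
R = 0.4533

0.4533


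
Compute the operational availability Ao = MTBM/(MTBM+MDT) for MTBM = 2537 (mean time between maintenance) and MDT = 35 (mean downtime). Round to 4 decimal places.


MTBM = 2537
MDT = 35
MTBM + MDT = 2572
Ao = 2537 / 2572
Ao = 0.9864

0.9864


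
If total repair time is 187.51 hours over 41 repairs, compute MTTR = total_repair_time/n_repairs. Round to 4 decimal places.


total_repair_time = 187.51
n_repairs = 41
MTTR = 187.51 / 41
MTTR = 4.5734

4.5734


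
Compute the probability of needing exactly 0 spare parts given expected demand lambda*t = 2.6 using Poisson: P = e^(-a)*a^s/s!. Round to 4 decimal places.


a = 2.6, s = 0
e^(-a) = e^(-2.6) = 0.0743
a^s = 2.6^0 = 1.0
s! = 1
P = 0.0743 * 1.0 / 1
P = 0.0743

0.0743


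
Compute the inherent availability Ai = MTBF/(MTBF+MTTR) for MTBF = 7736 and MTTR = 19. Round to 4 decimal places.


MTBF = 7736
MTTR = 19
MTBF + MTTR = 7755
Ai = 7736 / 7755
Ai = 0.9975

0.9975


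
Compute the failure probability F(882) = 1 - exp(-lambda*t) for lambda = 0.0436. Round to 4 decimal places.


lambda = 0.0436, t = 882
lambda * t = 38.4552
exp(-38.4552) = 0.0
F(t) = 1 - 0.0
F(t) = 1.0

1.0


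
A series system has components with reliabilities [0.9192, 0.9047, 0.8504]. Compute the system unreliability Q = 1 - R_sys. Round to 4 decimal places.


Components: [0.9192, 0.9047, 0.8504]
After component 1: product = 0.9192
After component 2: product = 0.8316
After component 3: product = 0.7072
R_sys = 0.7072
Q = 1 - 0.7072 = 0.2928

0.2928


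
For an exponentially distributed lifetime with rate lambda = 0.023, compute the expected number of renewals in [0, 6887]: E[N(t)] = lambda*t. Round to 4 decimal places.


lambda = 0.023
t = 6887
E[N(t)] = lambda * t
E[N(t)] = 0.023 * 6887
E[N(t)] = 158.401

158.401


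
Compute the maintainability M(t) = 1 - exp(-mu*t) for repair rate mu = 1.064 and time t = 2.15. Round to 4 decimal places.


mu = 1.064, t = 2.15
mu * t = 1.064 * 2.15 = 2.2876
exp(-2.2876) = 0.1015
M(t) = 1 - 0.1015
M(t) = 0.8985

0.8985


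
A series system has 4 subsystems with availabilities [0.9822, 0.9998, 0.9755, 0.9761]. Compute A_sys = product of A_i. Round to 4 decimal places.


Subsystems: [0.9822, 0.9998, 0.9755, 0.9761]
After subsystem 1 (A=0.9822): product = 0.9822
After subsystem 2 (A=0.9998): product = 0.982
After subsystem 3 (A=0.9755): product = 0.9579
After subsystem 4 (A=0.9761): product = 0.935
A_sys = 0.935

0.935


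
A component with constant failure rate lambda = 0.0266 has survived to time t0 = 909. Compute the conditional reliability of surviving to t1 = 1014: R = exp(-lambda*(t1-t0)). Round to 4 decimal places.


lambda = 0.0266
t0 = 909, t1 = 1014
t1 - t0 = 105
lambda * (t1-t0) = 0.0266 * 105 = 2.793
R = exp(-2.793)
R = 0.0612

0.0612


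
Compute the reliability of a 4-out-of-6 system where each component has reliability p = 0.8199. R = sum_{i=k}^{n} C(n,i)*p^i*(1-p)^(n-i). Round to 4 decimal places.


k = 4, n = 6, p = 0.8199
i=4: C(6,4)=15 * 0.8199^4 * 0.1801^2 = 0.2199
i=5: C(6,5)=6 * 0.8199^5 * 0.1801^1 = 0.4004
i=6: C(6,6)=1 * 0.8199^6 * 0.1801^0 = 0.3038
R = sum of terms = 0.924

0.924


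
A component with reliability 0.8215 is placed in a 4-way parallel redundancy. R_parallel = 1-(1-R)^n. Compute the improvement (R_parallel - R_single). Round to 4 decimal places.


R_single = 0.8215, n = 4
1 - R_single = 0.1785
(1 - R_single)^n = 0.1785^4 = 0.001
R_parallel = 1 - 0.001 = 0.999
Improvement = 0.999 - 0.8215
Improvement = 0.1775

0.1775


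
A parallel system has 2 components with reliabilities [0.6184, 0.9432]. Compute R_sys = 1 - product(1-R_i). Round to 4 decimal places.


Components: [0.6184, 0.9432]
(1 - 0.6184) = 0.3816, running product = 0.3816
(1 - 0.9432) = 0.0568, running product = 0.0217
Product of (1-R_i) = 0.0217
R_sys = 1 - 0.0217 = 0.9783

0.9783


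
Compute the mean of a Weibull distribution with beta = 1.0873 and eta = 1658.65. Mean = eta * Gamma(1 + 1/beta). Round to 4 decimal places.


beta = 1.0873, eta = 1658.65
1/beta = 0.9197
1 + 1/beta = 1.9197
Gamma(1.9197) = 0.9687
Mean = 1658.65 * 0.9687
Mean = 1606.6848

1606.6848


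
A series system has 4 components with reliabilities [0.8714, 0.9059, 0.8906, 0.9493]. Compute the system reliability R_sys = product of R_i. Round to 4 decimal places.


Components: [0.8714, 0.9059, 0.8906, 0.9493]
After component 1 (R=0.8714): product = 0.8714
After component 2 (R=0.9059): product = 0.7894
After component 3 (R=0.8906): product = 0.703
After component 4 (R=0.9493): product = 0.6674
R_sys = 0.6674

0.6674


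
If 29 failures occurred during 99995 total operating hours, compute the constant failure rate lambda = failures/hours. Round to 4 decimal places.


failures = 29
total_hours = 99995
lambda = 29 / 99995
lambda = 0.0003

0.0003


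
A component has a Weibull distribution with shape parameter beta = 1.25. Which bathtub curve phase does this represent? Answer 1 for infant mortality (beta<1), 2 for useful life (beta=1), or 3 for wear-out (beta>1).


beta = 1.25
Compare beta to 1:
beta < 1 => infant mortality (phase 1)
beta = 1 => useful life (phase 2)
beta > 1 => wear-out (phase 3)
Since beta = 1.25, this is wear-out (increasing failure rate)
Phase = 3

3


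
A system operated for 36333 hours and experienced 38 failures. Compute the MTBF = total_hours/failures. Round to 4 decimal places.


total_hours = 36333
failures = 38
MTBF = 36333 / 38
MTBF = 956.1316

956.1316


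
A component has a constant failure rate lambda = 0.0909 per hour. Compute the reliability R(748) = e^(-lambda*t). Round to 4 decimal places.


lambda = 0.0909
t = 748
lambda * t = 67.9932
R(t) = e^(-67.9932)
R(t) = 0.0

0.0


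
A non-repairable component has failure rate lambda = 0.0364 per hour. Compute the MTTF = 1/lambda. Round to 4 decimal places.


lambda = 0.0364
MTTF = 1 / 0.0364
MTTF = 27.4725

27.4725


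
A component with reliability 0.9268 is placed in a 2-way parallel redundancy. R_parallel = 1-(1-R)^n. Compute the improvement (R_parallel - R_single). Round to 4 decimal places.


R_single = 0.9268, n = 2
1 - R_single = 0.0732
(1 - R_single)^n = 0.0732^2 = 0.0054
R_parallel = 1 - 0.0054 = 0.9946
Improvement = 0.9946 - 0.9268
Improvement = 0.0678

0.0678


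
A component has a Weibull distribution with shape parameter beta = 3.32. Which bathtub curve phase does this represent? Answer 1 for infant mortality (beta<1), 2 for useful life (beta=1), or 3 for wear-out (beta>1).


beta = 3.32
Compare beta to 1:
beta < 1 => infant mortality (phase 1)
beta = 1 => useful life (phase 2)
beta > 1 => wear-out (phase 3)
Since beta = 3.32, this is wear-out (increasing failure rate)
Phase = 3

3


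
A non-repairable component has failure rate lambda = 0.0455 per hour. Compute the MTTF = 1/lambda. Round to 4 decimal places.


lambda = 0.0455
MTTF = 1 / 0.0455
MTTF = 21.978

21.978


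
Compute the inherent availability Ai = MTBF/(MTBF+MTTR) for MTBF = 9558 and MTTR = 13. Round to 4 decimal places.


MTBF = 9558
MTTR = 13
MTBF + MTTR = 9571
Ai = 9558 / 9571
Ai = 0.9986

0.9986


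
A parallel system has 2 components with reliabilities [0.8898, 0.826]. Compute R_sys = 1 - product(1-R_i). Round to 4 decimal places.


Components: [0.8898, 0.826]
(1 - 0.8898) = 0.1102, running product = 0.1102
(1 - 0.826) = 0.174, running product = 0.0192
Product of (1-R_i) = 0.0192
R_sys = 1 - 0.0192 = 0.9808

0.9808


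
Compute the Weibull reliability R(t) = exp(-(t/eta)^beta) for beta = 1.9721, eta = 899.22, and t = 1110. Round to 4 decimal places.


beta = 1.9721, eta = 899.22, t = 1110
t/eta = 1110 / 899.22 = 1.2344
(t/eta)^beta = 1.2344^1.9721 = 1.5148
R(t) = exp(-1.5148)
R(t) = 0.2198

0.2198


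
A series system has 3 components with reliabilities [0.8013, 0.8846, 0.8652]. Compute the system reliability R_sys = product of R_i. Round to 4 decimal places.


Components: [0.8013, 0.8846, 0.8652]
After component 1 (R=0.8013): product = 0.8013
After component 2 (R=0.8846): product = 0.7088
After component 3 (R=0.8652): product = 0.6133
R_sys = 0.6133

0.6133


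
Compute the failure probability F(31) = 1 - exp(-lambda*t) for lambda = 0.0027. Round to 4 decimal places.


lambda = 0.0027, t = 31
lambda * t = 0.0837
exp(-0.0837) = 0.9197
F(t) = 1 - 0.9197
F(t) = 0.0803

0.0803


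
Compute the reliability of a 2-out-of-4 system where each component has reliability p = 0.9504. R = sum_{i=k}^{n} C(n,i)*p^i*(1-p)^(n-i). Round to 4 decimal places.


k = 2, n = 4, p = 0.9504
i=2: C(4,2)=6 * 0.9504^2 * 0.0496^2 = 0.0133
i=3: C(4,3)=4 * 0.9504^3 * 0.0496^1 = 0.1703
i=4: C(4,4)=1 * 0.9504^4 * 0.0496^0 = 0.8159
R = sum of terms = 0.9995

0.9995


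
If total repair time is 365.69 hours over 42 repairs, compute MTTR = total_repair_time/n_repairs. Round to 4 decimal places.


total_repair_time = 365.69
n_repairs = 42
MTTR = 365.69 / 42
MTTR = 8.7069

8.7069


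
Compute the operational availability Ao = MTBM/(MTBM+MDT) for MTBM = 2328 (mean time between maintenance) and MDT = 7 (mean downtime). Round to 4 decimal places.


MTBM = 2328
MDT = 7
MTBM + MDT = 2335
Ao = 2328 / 2335
Ao = 0.997

0.997


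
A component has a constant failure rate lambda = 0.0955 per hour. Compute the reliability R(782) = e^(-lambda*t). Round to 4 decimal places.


lambda = 0.0955
t = 782
lambda * t = 74.681
R(t) = e^(-74.681)
R(t) = 0.0

0.0


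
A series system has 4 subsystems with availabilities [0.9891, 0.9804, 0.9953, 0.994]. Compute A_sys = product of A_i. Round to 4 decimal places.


Subsystems: [0.9891, 0.9804, 0.9953, 0.994]
After subsystem 1 (A=0.9891): product = 0.9891
After subsystem 2 (A=0.9804): product = 0.9697
After subsystem 3 (A=0.9953): product = 0.9652
After subsystem 4 (A=0.994): product = 0.9594
A_sys = 0.9594

0.9594


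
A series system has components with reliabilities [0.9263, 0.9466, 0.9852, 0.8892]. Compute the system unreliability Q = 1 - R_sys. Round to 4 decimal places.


Components: [0.9263, 0.9466, 0.9852, 0.8892]
After component 1: product = 0.9263
After component 2: product = 0.8768
After component 3: product = 0.8639
After component 4: product = 0.7681
R_sys = 0.7681
Q = 1 - 0.7681 = 0.2319

0.2319


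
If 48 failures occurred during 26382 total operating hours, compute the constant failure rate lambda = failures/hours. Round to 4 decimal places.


failures = 48
total_hours = 26382
lambda = 48 / 26382
lambda = 0.0018

0.0018


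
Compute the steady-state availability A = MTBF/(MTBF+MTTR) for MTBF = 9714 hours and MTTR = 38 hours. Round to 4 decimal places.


MTBF = 9714
MTTR = 38
MTBF + MTTR = 9752
A = 9714 / 9752
A = 0.9961

0.9961


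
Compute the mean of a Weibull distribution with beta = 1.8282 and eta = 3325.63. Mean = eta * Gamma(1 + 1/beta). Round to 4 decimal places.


beta = 1.8282, eta = 3325.63
1/beta = 0.547
1 + 1/beta = 1.547
Gamma(1.547) = 0.8887
Mean = 3325.63 * 0.8887
Mean = 2955.3268

2955.3268


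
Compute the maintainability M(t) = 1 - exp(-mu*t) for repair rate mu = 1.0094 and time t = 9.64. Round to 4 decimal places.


mu = 1.0094, t = 9.64
mu * t = 1.0094 * 9.64 = 9.7306
exp(-9.7306) = 0.0001
M(t) = 1 - 0.0001
M(t) = 0.9999

0.9999


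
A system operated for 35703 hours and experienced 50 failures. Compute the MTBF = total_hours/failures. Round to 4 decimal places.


total_hours = 35703
failures = 50
MTBF = 35703 / 50
MTBF = 714.06

714.06


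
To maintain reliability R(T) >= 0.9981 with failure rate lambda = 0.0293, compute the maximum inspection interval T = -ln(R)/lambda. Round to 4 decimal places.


R_target = 0.9981
lambda = 0.0293
-ln(0.9981) = 0.0019
T = 0.0019 / 0.0293
T = 0.0649

0.0649


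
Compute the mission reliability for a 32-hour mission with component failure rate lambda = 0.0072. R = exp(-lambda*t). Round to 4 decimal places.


lambda = 0.0072
mission_time = 32
lambda * t = 0.0072 * 32 = 0.2304
R = exp(-0.2304)
R = 0.7942

0.7942


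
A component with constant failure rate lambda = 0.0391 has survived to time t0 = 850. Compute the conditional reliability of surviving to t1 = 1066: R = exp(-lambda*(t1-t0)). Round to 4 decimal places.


lambda = 0.0391
t0 = 850, t1 = 1066
t1 - t0 = 216
lambda * (t1-t0) = 0.0391 * 216 = 8.4456
R = exp(-8.4456)
R = 0.0002

0.0002


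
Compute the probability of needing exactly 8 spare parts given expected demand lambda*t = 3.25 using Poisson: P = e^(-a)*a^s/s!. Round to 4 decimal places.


a = 3.25, s = 8
e^(-a) = e^(-3.25) = 0.0388
a^s = 3.25^8 = 12447.063
s! = 40320
P = 0.0388 * 12447.063 / 40320
P = 0.012

0.012


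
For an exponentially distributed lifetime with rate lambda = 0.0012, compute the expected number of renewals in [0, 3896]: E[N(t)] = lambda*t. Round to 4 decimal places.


lambda = 0.0012
t = 3896
E[N(t)] = lambda * t
E[N(t)] = 0.0012 * 3896
E[N(t)] = 4.6752

4.6752


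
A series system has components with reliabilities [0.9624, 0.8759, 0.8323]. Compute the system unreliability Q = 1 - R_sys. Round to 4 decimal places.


Components: [0.9624, 0.8759, 0.8323]
After component 1: product = 0.9624
After component 2: product = 0.843
After component 3: product = 0.7016
R_sys = 0.7016
Q = 1 - 0.7016 = 0.2984

0.2984


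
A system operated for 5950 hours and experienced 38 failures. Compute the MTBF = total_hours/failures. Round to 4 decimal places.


total_hours = 5950
failures = 38
MTBF = 5950 / 38
MTBF = 156.5789

156.5789


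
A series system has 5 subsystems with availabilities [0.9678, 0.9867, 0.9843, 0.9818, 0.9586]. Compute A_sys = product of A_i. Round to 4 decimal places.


Subsystems: [0.9678, 0.9867, 0.9843, 0.9818, 0.9586]
After subsystem 1 (A=0.9678): product = 0.9678
After subsystem 2 (A=0.9867): product = 0.9549
After subsystem 3 (A=0.9843): product = 0.9399
After subsystem 4 (A=0.9818): product = 0.9228
After subsystem 5 (A=0.9586): product = 0.8846
A_sys = 0.8846

0.8846


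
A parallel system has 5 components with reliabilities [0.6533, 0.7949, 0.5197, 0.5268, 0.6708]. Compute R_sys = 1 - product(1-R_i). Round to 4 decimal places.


Components: [0.6533, 0.7949, 0.5197, 0.5268, 0.6708]
(1 - 0.6533) = 0.3467, running product = 0.3467
(1 - 0.7949) = 0.2051, running product = 0.0711
(1 - 0.5197) = 0.4803, running product = 0.0342
(1 - 0.5268) = 0.4732, running product = 0.0162
(1 - 0.6708) = 0.3292, running product = 0.0053
Product of (1-R_i) = 0.0053
R_sys = 1 - 0.0053 = 0.9947

0.9947


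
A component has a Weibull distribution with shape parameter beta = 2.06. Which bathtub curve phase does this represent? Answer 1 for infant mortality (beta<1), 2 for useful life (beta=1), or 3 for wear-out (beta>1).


beta = 2.06
Compare beta to 1:
beta < 1 => infant mortality (phase 1)
beta = 1 => useful life (phase 2)
beta > 1 => wear-out (phase 3)
Since beta = 2.06, this is wear-out (increasing failure rate)
Phase = 3

3


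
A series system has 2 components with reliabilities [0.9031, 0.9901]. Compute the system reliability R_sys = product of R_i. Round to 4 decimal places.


Components: [0.9031, 0.9901]
After component 1 (R=0.9031): product = 0.9031
After component 2 (R=0.9901): product = 0.8942
R_sys = 0.8942

0.8942


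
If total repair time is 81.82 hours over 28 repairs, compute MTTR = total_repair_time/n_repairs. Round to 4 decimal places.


total_repair_time = 81.82
n_repairs = 28
MTTR = 81.82 / 28
MTTR = 2.9221

2.9221


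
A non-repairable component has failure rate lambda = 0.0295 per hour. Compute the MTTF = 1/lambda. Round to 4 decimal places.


lambda = 0.0295
MTTF = 1 / 0.0295
MTTF = 33.8983

33.8983


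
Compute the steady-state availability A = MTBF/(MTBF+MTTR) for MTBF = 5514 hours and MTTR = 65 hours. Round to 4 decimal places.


MTBF = 5514
MTTR = 65
MTBF + MTTR = 5579
A = 5514 / 5579
A = 0.9883

0.9883


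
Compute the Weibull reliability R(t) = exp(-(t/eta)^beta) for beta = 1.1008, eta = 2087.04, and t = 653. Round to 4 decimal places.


beta = 1.1008, eta = 2087.04, t = 653
t/eta = 653 / 2087.04 = 0.3129
(t/eta)^beta = 0.3129^1.1008 = 0.2783
R(t) = exp(-0.2783)
R(t) = 0.7571

0.7571


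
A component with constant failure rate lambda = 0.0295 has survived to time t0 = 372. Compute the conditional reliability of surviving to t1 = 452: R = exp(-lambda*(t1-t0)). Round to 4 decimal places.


lambda = 0.0295
t0 = 372, t1 = 452
t1 - t0 = 80
lambda * (t1-t0) = 0.0295 * 80 = 2.36
R = exp(-2.36)
R = 0.0944

0.0944


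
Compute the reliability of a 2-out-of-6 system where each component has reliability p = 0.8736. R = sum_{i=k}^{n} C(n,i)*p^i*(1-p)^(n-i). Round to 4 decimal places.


k = 2, n = 6, p = 0.8736
i=2: C(6,2)=15 * 0.8736^2 * 0.1264^4 = 0.0029
i=3: C(6,3)=20 * 0.8736^3 * 0.1264^3 = 0.0269
i=4: C(6,4)=15 * 0.8736^4 * 0.1264^2 = 0.1396
i=5: C(6,5)=6 * 0.8736^5 * 0.1264^1 = 0.3859
i=6: C(6,6)=1 * 0.8736^6 * 0.1264^0 = 0.4445
R = sum of terms = 0.9998

0.9998


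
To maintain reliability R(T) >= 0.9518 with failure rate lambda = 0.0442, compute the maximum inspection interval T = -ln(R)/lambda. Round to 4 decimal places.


R_target = 0.9518
lambda = 0.0442
-ln(0.9518) = 0.0494
T = 0.0494 / 0.0442
T = 1.1177

1.1177


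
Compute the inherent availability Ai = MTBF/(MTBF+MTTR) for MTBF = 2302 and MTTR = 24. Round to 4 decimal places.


MTBF = 2302
MTTR = 24
MTBF + MTTR = 2326
Ai = 2302 / 2326
Ai = 0.9897

0.9897


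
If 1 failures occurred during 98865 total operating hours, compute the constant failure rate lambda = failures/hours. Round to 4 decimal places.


failures = 1
total_hours = 98865
lambda = 1 / 98865
lambda = 0.0

0.0


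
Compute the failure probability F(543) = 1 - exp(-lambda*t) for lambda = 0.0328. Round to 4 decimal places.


lambda = 0.0328, t = 543
lambda * t = 17.8104
exp(-17.8104) = 0.0
F(t) = 1 - 0.0
F(t) = 1.0

1.0


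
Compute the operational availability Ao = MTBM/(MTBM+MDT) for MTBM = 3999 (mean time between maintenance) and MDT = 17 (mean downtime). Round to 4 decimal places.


MTBM = 3999
MDT = 17
MTBM + MDT = 4016
Ao = 3999 / 4016
Ao = 0.9958

0.9958


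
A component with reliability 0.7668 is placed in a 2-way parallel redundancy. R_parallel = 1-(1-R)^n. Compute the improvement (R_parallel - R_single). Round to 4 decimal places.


R_single = 0.7668, n = 2
1 - R_single = 0.2332
(1 - R_single)^n = 0.2332^2 = 0.0544
R_parallel = 1 - 0.0544 = 0.9456
Improvement = 0.9456 - 0.7668
Improvement = 0.1788

0.1788


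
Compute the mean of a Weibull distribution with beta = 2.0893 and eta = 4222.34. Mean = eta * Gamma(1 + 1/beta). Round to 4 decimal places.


beta = 2.0893, eta = 4222.34
1/beta = 0.4786
1 + 1/beta = 1.4786
Gamma(1.4786) = 0.8857
Mean = 4222.34 * 0.8857
Mean = 3739.8378

3739.8378


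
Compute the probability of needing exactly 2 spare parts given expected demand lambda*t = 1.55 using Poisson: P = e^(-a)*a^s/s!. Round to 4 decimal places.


a = 1.55, s = 2
e^(-a) = e^(-1.55) = 0.2122
a^s = 1.55^2 = 2.4025
s! = 2
P = 0.2122 * 2.4025 / 2
P = 0.255

0.255


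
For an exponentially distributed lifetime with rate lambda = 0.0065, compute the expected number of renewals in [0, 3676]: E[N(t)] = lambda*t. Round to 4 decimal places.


lambda = 0.0065
t = 3676
E[N(t)] = lambda * t
E[N(t)] = 0.0065 * 3676
E[N(t)] = 23.894

23.894


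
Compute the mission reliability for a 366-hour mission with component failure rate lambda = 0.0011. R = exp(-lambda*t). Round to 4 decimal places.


lambda = 0.0011
mission_time = 366
lambda * t = 0.0011 * 366 = 0.4026
R = exp(-0.4026)
R = 0.6686

0.6686


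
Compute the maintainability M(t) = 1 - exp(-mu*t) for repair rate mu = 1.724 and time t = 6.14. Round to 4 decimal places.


mu = 1.724, t = 6.14
mu * t = 1.724 * 6.14 = 10.5854
exp(-10.5854) = 0.0
M(t) = 1 - 0.0
M(t) = 1.0

1.0


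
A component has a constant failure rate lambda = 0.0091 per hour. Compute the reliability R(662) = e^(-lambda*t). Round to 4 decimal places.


lambda = 0.0091
t = 662
lambda * t = 6.0242
R(t) = e^(-6.0242)
R(t) = 0.0024

0.0024


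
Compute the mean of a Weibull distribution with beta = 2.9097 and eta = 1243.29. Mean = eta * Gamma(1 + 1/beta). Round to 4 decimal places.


beta = 2.9097, eta = 1243.29
1/beta = 0.3437
1 + 1/beta = 1.3437
Gamma(1.3437) = 0.8918
Mean = 1243.29 * 0.8918
Mean = 1108.7819

1108.7819


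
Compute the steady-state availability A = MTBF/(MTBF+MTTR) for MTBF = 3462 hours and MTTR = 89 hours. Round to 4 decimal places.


MTBF = 3462
MTTR = 89
MTBF + MTTR = 3551
A = 3462 / 3551
A = 0.9749

0.9749


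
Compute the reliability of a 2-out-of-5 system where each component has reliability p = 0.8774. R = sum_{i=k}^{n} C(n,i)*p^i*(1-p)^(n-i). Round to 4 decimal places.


k = 2, n = 5, p = 0.8774
i=2: C(5,2)=10 * 0.8774^2 * 0.1226^3 = 0.0142
i=3: C(5,3)=10 * 0.8774^3 * 0.1226^2 = 0.1015
i=4: C(5,4)=5 * 0.8774^4 * 0.1226^1 = 0.3633
i=5: C(5,5)=1 * 0.8774^5 * 0.1226^0 = 0.52
R = sum of terms = 0.999

0.999


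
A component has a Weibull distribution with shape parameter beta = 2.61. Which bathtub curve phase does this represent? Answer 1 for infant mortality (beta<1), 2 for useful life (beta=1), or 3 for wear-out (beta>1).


beta = 2.61
Compare beta to 1:
beta < 1 => infant mortality (phase 1)
beta = 1 => useful life (phase 2)
beta > 1 => wear-out (phase 3)
Since beta = 2.61, this is wear-out (increasing failure rate)
Phase = 3

3


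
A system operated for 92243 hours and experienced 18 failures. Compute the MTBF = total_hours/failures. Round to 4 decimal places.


total_hours = 92243
failures = 18
MTBF = 92243 / 18
MTBF = 5124.6111

5124.6111


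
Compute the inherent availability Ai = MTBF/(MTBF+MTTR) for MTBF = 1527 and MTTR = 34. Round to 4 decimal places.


MTBF = 1527
MTTR = 34
MTBF + MTTR = 1561
Ai = 1527 / 1561
Ai = 0.9782

0.9782


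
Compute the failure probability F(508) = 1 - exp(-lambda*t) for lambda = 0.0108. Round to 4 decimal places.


lambda = 0.0108, t = 508
lambda * t = 5.4864
exp(-5.4864) = 0.0041
F(t) = 1 - 0.0041
F(t) = 0.9959

0.9959


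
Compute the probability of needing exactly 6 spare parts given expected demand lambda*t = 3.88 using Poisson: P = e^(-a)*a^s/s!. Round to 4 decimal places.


a = 3.88, s = 6
e^(-a) = e^(-3.88) = 0.0207
a^s = 3.88^6 = 3411.8533
s! = 720
P = 0.0207 * 3411.8533 / 720
P = 0.0979

0.0979


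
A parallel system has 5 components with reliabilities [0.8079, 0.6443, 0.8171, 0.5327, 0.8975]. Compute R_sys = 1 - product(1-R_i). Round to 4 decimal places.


Components: [0.8079, 0.6443, 0.8171, 0.5327, 0.8975]
(1 - 0.8079) = 0.1921, running product = 0.1921
(1 - 0.6443) = 0.3557, running product = 0.0683
(1 - 0.8171) = 0.1829, running product = 0.0125
(1 - 0.5327) = 0.4673, running product = 0.0058
(1 - 0.8975) = 0.1025, running product = 0.0006
Product of (1-R_i) = 0.0006
R_sys = 1 - 0.0006 = 0.9994

0.9994


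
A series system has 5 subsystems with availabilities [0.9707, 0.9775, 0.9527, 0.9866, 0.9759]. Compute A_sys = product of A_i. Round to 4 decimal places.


Subsystems: [0.9707, 0.9775, 0.9527, 0.9866, 0.9759]
After subsystem 1 (A=0.9707): product = 0.9707
After subsystem 2 (A=0.9775): product = 0.9489
After subsystem 3 (A=0.9527): product = 0.904
After subsystem 4 (A=0.9866): product = 0.8919
After subsystem 5 (A=0.9759): product = 0.8704
A_sys = 0.8704

0.8704


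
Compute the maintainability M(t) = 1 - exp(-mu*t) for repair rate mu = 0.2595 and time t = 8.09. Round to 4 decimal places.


mu = 0.2595, t = 8.09
mu * t = 0.2595 * 8.09 = 2.0994
exp(-2.0994) = 0.1225
M(t) = 1 - 0.1225
M(t) = 0.8775

0.8775


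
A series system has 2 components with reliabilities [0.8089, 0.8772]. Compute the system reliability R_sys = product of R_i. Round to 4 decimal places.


Components: [0.8089, 0.8772]
After component 1 (R=0.8089): product = 0.8089
After component 2 (R=0.8772): product = 0.7096
R_sys = 0.7096

0.7096


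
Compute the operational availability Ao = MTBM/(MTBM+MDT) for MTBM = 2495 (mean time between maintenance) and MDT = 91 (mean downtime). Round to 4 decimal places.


MTBM = 2495
MDT = 91
MTBM + MDT = 2586
Ao = 2495 / 2586
Ao = 0.9648

0.9648


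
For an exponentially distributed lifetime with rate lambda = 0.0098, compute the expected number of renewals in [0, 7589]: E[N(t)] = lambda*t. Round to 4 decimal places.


lambda = 0.0098
t = 7589
E[N(t)] = lambda * t
E[N(t)] = 0.0098 * 7589
E[N(t)] = 74.3722

74.3722


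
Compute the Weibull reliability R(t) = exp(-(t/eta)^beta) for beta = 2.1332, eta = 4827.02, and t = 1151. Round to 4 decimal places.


beta = 2.1332, eta = 4827.02, t = 1151
t/eta = 1151 / 4827.02 = 0.2384
(t/eta)^beta = 0.2384^2.1332 = 0.047
R(t) = exp(-0.047)
R(t) = 0.9541

0.9541


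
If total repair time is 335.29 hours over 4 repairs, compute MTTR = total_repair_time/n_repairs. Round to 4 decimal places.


total_repair_time = 335.29
n_repairs = 4
MTTR = 335.29 / 4
MTTR = 83.8225

83.8225


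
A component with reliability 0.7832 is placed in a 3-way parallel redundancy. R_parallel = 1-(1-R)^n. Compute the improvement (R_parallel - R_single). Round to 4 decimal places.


R_single = 0.7832, n = 3
1 - R_single = 0.2168
(1 - R_single)^n = 0.2168^3 = 0.0102
R_parallel = 1 - 0.0102 = 0.9898
Improvement = 0.9898 - 0.7832
Improvement = 0.2066

0.2066


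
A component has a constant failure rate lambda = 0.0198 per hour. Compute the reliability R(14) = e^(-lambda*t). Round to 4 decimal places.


lambda = 0.0198
t = 14
lambda * t = 0.2772
R(t) = e^(-0.2772)
R(t) = 0.7579

0.7579


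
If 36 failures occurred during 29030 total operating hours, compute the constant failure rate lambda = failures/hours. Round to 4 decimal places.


failures = 36
total_hours = 29030
lambda = 36 / 29030
lambda = 0.0012

0.0012


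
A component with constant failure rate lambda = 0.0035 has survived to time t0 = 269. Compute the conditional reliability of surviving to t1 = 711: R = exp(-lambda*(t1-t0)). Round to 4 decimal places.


lambda = 0.0035
t0 = 269, t1 = 711
t1 - t0 = 442
lambda * (t1-t0) = 0.0035 * 442 = 1.547
R = exp(-1.547)
R = 0.2129

0.2129


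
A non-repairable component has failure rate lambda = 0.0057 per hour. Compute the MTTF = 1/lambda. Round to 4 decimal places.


lambda = 0.0057
MTTF = 1 / 0.0057
MTTF = 175.4386

175.4386


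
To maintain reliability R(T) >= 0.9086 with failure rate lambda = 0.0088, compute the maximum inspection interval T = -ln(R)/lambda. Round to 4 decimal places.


R_target = 0.9086
lambda = 0.0088
-ln(0.9086) = 0.0959
T = 0.0959 / 0.0088
T = 10.8921

10.8921


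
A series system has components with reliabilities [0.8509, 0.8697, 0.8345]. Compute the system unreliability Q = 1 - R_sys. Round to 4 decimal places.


Components: [0.8509, 0.8697, 0.8345]
After component 1: product = 0.8509
After component 2: product = 0.74
After component 3: product = 0.6176
R_sys = 0.6176
Q = 1 - 0.6176 = 0.3824

0.3824


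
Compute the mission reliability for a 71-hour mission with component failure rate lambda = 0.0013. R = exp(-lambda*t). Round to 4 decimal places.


lambda = 0.0013
mission_time = 71
lambda * t = 0.0013 * 71 = 0.0923
R = exp(-0.0923)
R = 0.9118

0.9118


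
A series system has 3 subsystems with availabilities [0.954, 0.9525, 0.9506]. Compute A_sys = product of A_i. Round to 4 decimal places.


Subsystems: [0.954, 0.9525, 0.9506]
After subsystem 1 (A=0.954): product = 0.954
After subsystem 2 (A=0.9525): product = 0.9087
After subsystem 3 (A=0.9506): product = 0.8638
A_sys = 0.8638

0.8638


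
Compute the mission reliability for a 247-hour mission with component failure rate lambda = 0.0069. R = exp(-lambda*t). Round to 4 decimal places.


lambda = 0.0069
mission_time = 247
lambda * t = 0.0069 * 247 = 1.7043
R = exp(-1.7043)
R = 0.1819

0.1819


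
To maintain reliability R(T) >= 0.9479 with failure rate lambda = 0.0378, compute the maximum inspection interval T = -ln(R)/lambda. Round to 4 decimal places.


R_target = 0.9479
lambda = 0.0378
-ln(0.9479) = 0.0535
T = 0.0535 / 0.0378
T = 1.4155

1.4155


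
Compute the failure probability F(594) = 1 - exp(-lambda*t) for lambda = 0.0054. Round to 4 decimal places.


lambda = 0.0054, t = 594
lambda * t = 3.2076
exp(-3.2076) = 0.0405
F(t) = 1 - 0.0405
F(t) = 0.9595

0.9595


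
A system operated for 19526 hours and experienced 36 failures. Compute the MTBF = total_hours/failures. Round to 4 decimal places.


total_hours = 19526
failures = 36
MTBF = 19526 / 36
MTBF = 542.3889

542.3889


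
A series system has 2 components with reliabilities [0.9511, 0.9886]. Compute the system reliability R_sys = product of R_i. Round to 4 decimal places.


Components: [0.9511, 0.9886]
After component 1 (R=0.9511): product = 0.9511
After component 2 (R=0.9886): product = 0.9403
R_sys = 0.9403

0.9403


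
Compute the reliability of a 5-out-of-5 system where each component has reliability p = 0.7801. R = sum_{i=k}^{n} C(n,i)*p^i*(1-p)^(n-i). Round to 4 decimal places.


k = 5, n = 5, p = 0.7801
i=5: C(5,5)=1 * 0.7801^5 * 0.2199^0 = 0.2889
R = sum of terms = 0.2889

0.2889


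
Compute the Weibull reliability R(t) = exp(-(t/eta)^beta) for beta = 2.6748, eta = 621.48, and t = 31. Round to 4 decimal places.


beta = 2.6748, eta = 621.48, t = 31
t/eta = 31 / 621.48 = 0.0499
(t/eta)^beta = 0.0499^2.6748 = 0.0003
R(t) = exp(-0.0003)
R(t) = 0.9997

0.9997


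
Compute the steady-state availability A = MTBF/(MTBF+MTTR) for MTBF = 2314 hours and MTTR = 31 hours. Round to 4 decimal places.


MTBF = 2314
MTTR = 31
MTBF + MTTR = 2345
A = 2314 / 2345
A = 0.9868

0.9868


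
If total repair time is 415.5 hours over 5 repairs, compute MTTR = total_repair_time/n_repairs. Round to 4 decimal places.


total_repair_time = 415.5
n_repairs = 5
MTTR = 415.5 / 5
MTTR = 83.1

83.1


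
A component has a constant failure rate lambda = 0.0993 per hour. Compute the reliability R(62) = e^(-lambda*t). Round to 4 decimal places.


lambda = 0.0993
t = 62
lambda * t = 6.1566
R(t) = e^(-6.1566)
R(t) = 0.0021

0.0021


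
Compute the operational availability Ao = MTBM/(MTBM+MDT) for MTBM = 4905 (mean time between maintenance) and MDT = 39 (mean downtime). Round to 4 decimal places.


MTBM = 4905
MDT = 39
MTBM + MDT = 4944
Ao = 4905 / 4944
Ao = 0.9921

0.9921


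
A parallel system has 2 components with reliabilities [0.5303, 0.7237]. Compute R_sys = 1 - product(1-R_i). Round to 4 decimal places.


Components: [0.5303, 0.7237]
(1 - 0.5303) = 0.4697, running product = 0.4697
(1 - 0.7237) = 0.2763, running product = 0.1298
Product of (1-R_i) = 0.1298
R_sys = 1 - 0.1298 = 0.8702

0.8702


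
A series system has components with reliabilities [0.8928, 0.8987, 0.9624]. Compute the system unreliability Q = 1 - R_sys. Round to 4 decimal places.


Components: [0.8928, 0.8987, 0.9624]
After component 1: product = 0.8928
After component 2: product = 0.8024
After component 3: product = 0.7722
R_sys = 0.7722
Q = 1 - 0.7722 = 0.2278

0.2278


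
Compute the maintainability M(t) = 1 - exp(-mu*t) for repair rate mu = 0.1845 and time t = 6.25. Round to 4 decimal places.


mu = 0.1845, t = 6.25
mu * t = 0.1845 * 6.25 = 1.1531
exp(-1.1531) = 0.3156
M(t) = 1 - 0.3156
M(t) = 0.6844

0.6844


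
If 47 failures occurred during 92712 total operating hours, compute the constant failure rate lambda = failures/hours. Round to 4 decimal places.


failures = 47
total_hours = 92712
lambda = 47 / 92712
lambda = 0.0005

0.0005


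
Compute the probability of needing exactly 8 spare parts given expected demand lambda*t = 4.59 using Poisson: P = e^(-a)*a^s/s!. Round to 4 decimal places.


a = 4.59, s = 8
e^(-a) = e^(-4.59) = 0.0102
a^s = 4.59^8 = 197015.9941
s! = 40320
P = 0.0102 * 197015.9941 / 40320
P = 0.0496

0.0496


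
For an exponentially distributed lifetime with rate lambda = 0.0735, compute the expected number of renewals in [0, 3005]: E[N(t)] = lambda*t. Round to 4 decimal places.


lambda = 0.0735
t = 3005
E[N(t)] = lambda * t
E[N(t)] = 0.0735 * 3005
E[N(t)] = 220.8675

220.8675


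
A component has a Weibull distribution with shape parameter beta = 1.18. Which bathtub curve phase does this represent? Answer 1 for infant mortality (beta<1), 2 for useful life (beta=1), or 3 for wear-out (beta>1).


beta = 1.18
Compare beta to 1:
beta < 1 => infant mortality (phase 1)
beta = 1 => useful life (phase 2)
beta > 1 => wear-out (phase 3)
Since beta = 1.18, this is wear-out (increasing failure rate)
Phase = 3

3


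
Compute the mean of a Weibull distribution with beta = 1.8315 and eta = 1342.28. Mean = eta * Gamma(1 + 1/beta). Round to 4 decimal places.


beta = 1.8315, eta = 1342.28
1/beta = 0.546
1 + 1/beta = 1.546
Gamma(1.546) = 0.8886
Mean = 1342.28 * 0.8886
Mean = 1192.7265

1192.7265


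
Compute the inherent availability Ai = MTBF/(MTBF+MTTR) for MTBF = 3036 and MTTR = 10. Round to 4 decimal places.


MTBF = 3036
MTTR = 10
MTBF + MTTR = 3046
Ai = 3036 / 3046
Ai = 0.9967

0.9967


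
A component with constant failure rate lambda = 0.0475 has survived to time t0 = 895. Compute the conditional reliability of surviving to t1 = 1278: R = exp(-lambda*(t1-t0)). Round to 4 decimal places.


lambda = 0.0475
t0 = 895, t1 = 1278
t1 - t0 = 383
lambda * (t1-t0) = 0.0475 * 383 = 18.1925
R = exp(-18.1925)
R = 0.0

0.0


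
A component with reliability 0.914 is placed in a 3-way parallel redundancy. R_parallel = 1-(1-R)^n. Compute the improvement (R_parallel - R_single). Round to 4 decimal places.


R_single = 0.914, n = 3
1 - R_single = 0.086
(1 - R_single)^n = 0.086^3 = 0.0006
R_parallel = 1 - 0.0006 = 0.9994
Improvement = 0.9994 - 0.914
Improvement = 0.0854

0.0854


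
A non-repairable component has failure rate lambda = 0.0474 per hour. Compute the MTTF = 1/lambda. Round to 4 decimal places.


lambda = 0.0474
MTTF = 1 / 0.0474
MTTF = 21.097

21.097


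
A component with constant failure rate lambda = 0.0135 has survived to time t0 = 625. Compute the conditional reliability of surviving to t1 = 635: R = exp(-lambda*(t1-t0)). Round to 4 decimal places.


lambda = 0.0135
t0 = 625, t1 = 635
t1 - t0 = 10
lambda * (t1-t0) = 0.0135 * 10 = 0.135
R = exp(-0.135)
R = 0.8737

0.8737


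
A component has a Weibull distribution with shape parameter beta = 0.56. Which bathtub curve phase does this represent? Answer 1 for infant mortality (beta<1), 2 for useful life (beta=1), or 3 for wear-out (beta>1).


beta = 0.56
Compare beta to 1:
beta < 1 => infant mortality (phase 1)
beta = 1 => useful life (phase 2)
beta > 1 => wear-out (phase 3)
Since beta = 0.56, this is infant mortality (decreasing failure rate)
Phase = 1

1


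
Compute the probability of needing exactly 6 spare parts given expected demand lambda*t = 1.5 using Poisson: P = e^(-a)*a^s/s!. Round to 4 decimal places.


a = 1.5, s = 6
e^(-a) = e^(-1.5) = 0.2231
a^s = 1.5^6 = 11.3906
s! = 720
P = 0.2231 * 11.3906 / 720
P = 0.0035

0.0035


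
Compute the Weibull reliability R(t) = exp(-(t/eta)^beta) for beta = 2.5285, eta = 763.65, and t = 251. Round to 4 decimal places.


beta = 2.5285, eta = 763.65, t = 251
t/eta = 251 / 763.65 = 0.3287
(t/eta)^beta = 0.3287^2.5285 = 0.06
R(t) = exp(-0.06)
R(t) = 0.9418

0.9418


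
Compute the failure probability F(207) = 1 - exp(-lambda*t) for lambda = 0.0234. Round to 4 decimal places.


lambda = 0.0234, t = 207
lambda * t = 4.8438
exp(-4.8438) = 0.0079
F(t) = 1 - 0.0079
F(t) = 0.9921

0.9921


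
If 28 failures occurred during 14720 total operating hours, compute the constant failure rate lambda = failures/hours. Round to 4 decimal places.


failures = 28
total_hours = 14720
lambda = 28 / 14720
lambda = 0.0019

0.0019


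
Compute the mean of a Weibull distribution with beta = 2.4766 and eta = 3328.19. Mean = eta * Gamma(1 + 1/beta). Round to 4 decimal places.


beta = 2.4766, eta = 3328.19
1/beta = 0.4038
1 + 1/beta = 1.4038
Gamma(1.4038) = 0.8871
Mean = 3328.19 * 0.8871
Mean = 2952.3192

2952.3192


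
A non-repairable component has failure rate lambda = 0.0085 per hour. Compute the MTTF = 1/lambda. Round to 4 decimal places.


lambda = 0.0085
MTTF = 1 / 0.0085
MTTF = 117.6471

117.6471


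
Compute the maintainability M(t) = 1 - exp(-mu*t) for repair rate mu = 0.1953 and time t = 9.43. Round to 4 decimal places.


mu = 0.1953, t = 9.43
mu * t = 0.1953 * 9.43 = 1.8417
exp(-1.8417) = 0.1586
M(t) = 1 - 0.1586
M(t) = 0.8414

0.8414


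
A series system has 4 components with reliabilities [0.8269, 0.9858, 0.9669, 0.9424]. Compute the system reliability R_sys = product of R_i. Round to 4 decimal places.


Components: [0.8269, 0.9858, 0.9669, 0.9424]
After component 1 (R=0.8269): product = 0.8269
After component 2 (R=0.9858): product = 0.8152
After component 3 (R=0.9669): product = 0.7882
After component 4 (R=0.9424): product = 0.7428
R_sys = 0.7428

0.7428


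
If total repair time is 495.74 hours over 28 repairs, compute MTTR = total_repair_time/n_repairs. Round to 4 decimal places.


total_repair_time = 495.74
n_repairs = 28
MTTR = 495.74 / 28
MTTR = 17.705

17.705


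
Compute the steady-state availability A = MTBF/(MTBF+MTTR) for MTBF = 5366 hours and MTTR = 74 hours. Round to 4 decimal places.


MTBF = 5366
MTTR = 74
MTBF + MTTR = 5440
A = 5366 / 5440
A = 0.9864

0.9864


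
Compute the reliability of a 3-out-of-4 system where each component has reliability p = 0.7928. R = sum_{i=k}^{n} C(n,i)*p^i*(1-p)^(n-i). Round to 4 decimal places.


k = 3, n = 4, p = 0.7928
i=3: C(4,3)=4 * 0.7928^3 * 0.2072^1 = 0.413
i=4: C(4,4)=1 * 0.7928^4 * 0.2072^0 = 0.3951
R = sum of terms = 0.808

0.808


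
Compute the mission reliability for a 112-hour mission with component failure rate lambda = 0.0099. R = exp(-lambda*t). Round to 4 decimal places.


lambda = 0.0099
mission_time = 112
lambda * t = 0.0099 * 112 = 1.1088
R = exp(-1.1088)
R = 0.33

0.33
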